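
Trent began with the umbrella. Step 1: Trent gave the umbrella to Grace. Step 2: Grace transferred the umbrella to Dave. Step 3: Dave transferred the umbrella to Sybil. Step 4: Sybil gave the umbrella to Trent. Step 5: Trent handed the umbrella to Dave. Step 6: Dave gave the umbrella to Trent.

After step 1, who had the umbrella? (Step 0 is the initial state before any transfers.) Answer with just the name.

Answer: Grace

Derivation:
Tracking the umbrella holder through step 1:
After step 0 (start): Trent
After step 1: Grace

At step 1, the holder is Grace.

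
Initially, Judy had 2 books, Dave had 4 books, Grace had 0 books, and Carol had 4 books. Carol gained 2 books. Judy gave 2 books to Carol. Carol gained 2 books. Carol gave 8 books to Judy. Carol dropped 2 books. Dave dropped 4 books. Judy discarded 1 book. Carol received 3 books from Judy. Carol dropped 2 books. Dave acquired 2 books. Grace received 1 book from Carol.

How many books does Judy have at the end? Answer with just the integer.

Tracking counts step by step:
Start: Judy=2, Dave=4, Grace=0, Carol=4
Event 1 (Carol +2): Carol: 4 -> 6. State: Judy=2, Dave=4, Grace=0, Carol=6
Event 2 (Judy -> Carol, 2): Judy: 2 -> 0, Carol: 6 -> 8. State: Judy=0, Dave=4, Grace=0, Carol=8
Event 3 (Carol +2): Carol: 8 -> 10. State: Judy=0, Dave=4, Grace=0, Carol=10
Event 4 (Carol -> Judy, 8): Carol: 10 -> 2, Judy: 0 -> 8. State: Judy=8, Dave=4, Grace=0, Carol=2
Event 5 (Carol -2): Carol: 2 -> 0. State: Judy=8, Dave=4, Grace=0, Carol=0
Event 6 (Dave -4): Dave: 4 -> 0. State: Judy=8, Dave=0, Grace=0, Carol=0
Event 7 (Judy -1): Judy: 8 -> 7. State: Judy=7, Dave=0, Grace=0, Carol=0
Event 8 (Judy -> Carol, 3): Judy: 7 -> 4, Carol: 0 -> 3. State: Judy=4, Dave=0, Grace=0, Carol=3
Event 9 (Carol -2): Carol: 3 -> 1. State: Judy=4, Dave=0, Grace=0, Carol=1
Event 10 (Dave +2): Dave: 0 -> 2. State: Judy=4, Dave=2, Grace=0, Carol=1
Event 11 (Carol -> Grace, 1): Carol: 1 -> 0, Grace: 0 -> 1. State: Judy=4, Dave=2, Grace=1, Carol=0

Judy's final count: 4

Answer: 4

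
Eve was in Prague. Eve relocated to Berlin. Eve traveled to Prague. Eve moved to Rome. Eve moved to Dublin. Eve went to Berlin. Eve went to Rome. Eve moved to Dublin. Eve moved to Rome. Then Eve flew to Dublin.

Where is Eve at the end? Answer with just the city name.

Answer: Dublin

Derivation:
Tracking Eve's location:
Start: Eve is in Prague.
After move 1: Prague -> Berlin. Eve is in Berlin.
After move 2: Berlin -> Prague. Eve is in Prague.
After move 3: Prague -> Rome. Eve is in Rome.
After move 4: Rome -> Dublin. Eve is in Dublin.
After move 5: Dublin -> Berlin. Eve is in Berlin.
After move 6: Berlin -> Rome. Eve is in Rome.
After move 7: Rome -> Dublin. Eve is in Dublin.
After move 8: Dublin -> Rome. Eve is in Rome.
After move 9: Rome -> Dublin. Eve is in Dublin.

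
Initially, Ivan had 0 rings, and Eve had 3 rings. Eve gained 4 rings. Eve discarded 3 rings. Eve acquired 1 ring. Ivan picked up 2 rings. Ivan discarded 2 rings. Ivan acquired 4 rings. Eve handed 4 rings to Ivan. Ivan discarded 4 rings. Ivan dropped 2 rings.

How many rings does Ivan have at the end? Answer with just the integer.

Answer: 2

Derivation:
Tracking counts step by step:
Start: Ivan=0, Eve=3
Event 1 (Eve +4): Eve: 3 -> 7. State: Ivan=0, Eve=7
Event 2 (Eve -3): Eve: 7 -> 4. State: Ivan=0, Eve=4
Event 3 (Eve +1): Eve: 4 -> 5. State: Ivan=0, Eve=5
Event 4 (Ivan +2): Ivan: 0 -> 2. State: Ivan=2, Eve=5
Event 5 (Ivan -2): Ivan: 2 -> 0. State: Ivan=0, Eve=5
Event 6 (Ivan +4): Ivan: 0 -> 4. State: Ivan=4, Eve=5
Event 7 (Eve -> Ivan, 4): Eve: 5 -> 1, Ivan: 4 -> 8. State: Ivan=8, Eve=1
Event 8 (Ivan -4): Ivan: 8 -> 4. State: Ivan=4, Eve=1
Event 9 (Ivan -2): Ivan: 4 -> 2. State: Ivan=2, Eve=1

Ivan's final count: 2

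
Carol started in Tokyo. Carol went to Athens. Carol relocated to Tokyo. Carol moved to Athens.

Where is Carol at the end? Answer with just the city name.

Answer: Athens

Derivation:
Tracking Carol's location:
Start: Carol is in Tokyo.
After move 1: Tokyo -> Athens. Carol is in Athens.
After move 2: Athens -> Tokyo. Carol is in Tokyo.
After move 3: Tokyo -> Athens. Carol is in Athens.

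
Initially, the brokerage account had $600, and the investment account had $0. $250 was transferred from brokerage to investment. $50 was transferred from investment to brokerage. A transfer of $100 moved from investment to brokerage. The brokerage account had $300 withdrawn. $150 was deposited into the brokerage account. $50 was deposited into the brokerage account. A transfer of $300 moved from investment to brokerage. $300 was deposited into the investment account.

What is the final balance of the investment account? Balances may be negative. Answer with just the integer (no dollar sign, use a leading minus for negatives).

Answer: 100

Derivation:
Tracking account balances step by step:
Start: brokerage=600, investment=0
Event 1 (transfer 250 brokerage -> investment): brokerage: 600 - 250 = 350, investment: 0 + 250 = 250. Balances: brokerage=350, investment=250
Event 2 (transfer 50 investment -> brokerage): investment: 250 - 50 = 200, brokerage: 350 + 50 = 400. Balances: brokerage=400, investment=200
Event 3 (transfer 100 investment -> brokerage): investment: 200 - 100 = 100, brokerage: 400 + 100 = 500. Balances: brokerage=500, investment=100
Event 4 (withdraw 300 from brokerage): brokerage: 500 - 300 = 200. Balances: brokerage=200, investment=100
Event 5 (deposit 150 to brokerage): brokerage: 200 + 150 = 350. Balances: brokerage=350, investment=100
Event 6 (deposit 50 to brokerage): brokerage: 350 + 50 = 400. Balances: brokerage=400, investment=100
Event 7 (transfer 300 investment -> brokerage): investment: 100 - 300 = -200, brokerage: 400 + 300 = 700. Balances: brokerage=700, investment=-200
Event 8 (deposit 300 to investment): investment: -200 + 300 = 100. Balances: brokerage=700, investment=100

Final balance of investment: 100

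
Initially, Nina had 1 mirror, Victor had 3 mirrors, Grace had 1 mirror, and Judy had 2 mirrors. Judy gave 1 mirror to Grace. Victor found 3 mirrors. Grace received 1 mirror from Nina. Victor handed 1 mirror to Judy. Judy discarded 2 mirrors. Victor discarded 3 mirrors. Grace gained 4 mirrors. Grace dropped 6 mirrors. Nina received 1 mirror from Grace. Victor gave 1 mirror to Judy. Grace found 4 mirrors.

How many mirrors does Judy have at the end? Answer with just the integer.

Tracking counts step by step:
Start: Nina=1, Victor=3, Grace=1, Judy=2
Event 1 (Judy -> Grace, 1): Judy: 2 -> 1, Grace: 1 -> 2. State: Nina=1, Victor=3, Grace=2, Judy=1
Event 2 (Victor +3): Victor: 3 -> 6. State: Nina=1, Victor=6, Grace=2, Judy=1
Event 3 (Nina -> Grace, 1): Nina: 1 -> 0, Grace: 2 -> 3. State: Nina=0, Victor=6, Grace=3, Judy=1
Event 4 (Victor -> Judy, 1): Victor: 6 -> 5, Judy: 1 -> 2. State: Nina=0, Victor=5, Grace=3, Judy=2
Event 5 (Judy -2): Judy: 2 -> 0. State: Nina=0, Victor=5, Grace=3, Judy=0
Event 6 (Victor -3): Victor: 5 -> 2. State: Nina=0, Victor=2, Grace=3, Judy=0
Event 7 (Grace +4): Grace: 3 -> 7. State: Nina=0, Victor=2, Grace=7, Judy=0
Event 8 (Grace -6): Grace: 7 -> 1. State: Nina=0, Victor=2, Grace=1, Judy=0
Event 9 (Grace -> Nina, 1): Grace: 1 -> 0, Nina: 0 -> 1. State: Nina=1, Victor=2, Grace=0, Judy=0
Event 10 (Victor -> Judy, 1): Victor: 2 -> 1, Judy: 0 -> 1. State: Nina=1, Victor=1, Grace=0, Judy=1
Event 11 (Grace +4): Grace: 0 -> 4. State: Nina=1, Victor=1, Grace=4, Judy=1

Judy's final count: 1

Answer: 1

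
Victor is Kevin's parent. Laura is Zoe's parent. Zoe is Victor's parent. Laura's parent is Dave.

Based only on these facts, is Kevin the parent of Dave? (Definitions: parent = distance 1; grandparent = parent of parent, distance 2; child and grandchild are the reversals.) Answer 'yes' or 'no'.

Reconstructing the parent chain from the given facts:
  Dave -> Laura -> Zoe -> Victor -> Kevin
(each arrow means 'parent of the next')
Positions in the chain (0 = top):
  position of Dave: 0
  position of Laura: 1
  position of Zoe: 2
  position of Victor: 3
  position of Kevin: 4

Kevin is at position 4, Dave is at position 0; signed distance (j - i) = -4.
'parent' requires j - i = 1. Actual distance is -4, so the relation does NOT hold.

Answer: no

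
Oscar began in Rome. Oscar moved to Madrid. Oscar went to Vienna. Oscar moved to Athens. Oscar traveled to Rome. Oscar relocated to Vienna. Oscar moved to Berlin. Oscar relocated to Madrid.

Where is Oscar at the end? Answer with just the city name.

Tracking Oscar's location:
Start: Oscar is in Rome.
After move 1: Rome -> Madrid. Oscar is in Madrid.
After move 2: Madrid -> Vienna. Oscar is in Vienna.
After move 3: Vienna -> Athens. Oscar is in Athens.
After move 4: Athens -> Rome. Oscar is in Rome.
After move 5: Rome -> Vienna. Oscar is in Vienna.
After move 6: Vienna -> Berlin. Oscar is in Berlin.
After move 7: Berlin -> Madrid. Oscar is in Madrid.

Answer: Madrid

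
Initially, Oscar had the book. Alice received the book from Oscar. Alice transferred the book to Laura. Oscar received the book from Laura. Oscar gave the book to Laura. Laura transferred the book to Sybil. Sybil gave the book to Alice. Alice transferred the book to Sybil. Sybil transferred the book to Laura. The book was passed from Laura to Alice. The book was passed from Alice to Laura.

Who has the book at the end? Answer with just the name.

Tracking the book through each event:
Start: Oscar has the book.
After event 1: Alice has the book.
After event 2: Laura has the book.
After event 3: Oscar has the book.
After event 4: Laura has the book.
After event 5: Sybil has the book.
After event 6: Alice has the book.
After event 7: Sybil has the book.
After event 8: Laura has the book.
After event 9: Alice has the book.
After event 10: Laura has the book.

Answer: Laura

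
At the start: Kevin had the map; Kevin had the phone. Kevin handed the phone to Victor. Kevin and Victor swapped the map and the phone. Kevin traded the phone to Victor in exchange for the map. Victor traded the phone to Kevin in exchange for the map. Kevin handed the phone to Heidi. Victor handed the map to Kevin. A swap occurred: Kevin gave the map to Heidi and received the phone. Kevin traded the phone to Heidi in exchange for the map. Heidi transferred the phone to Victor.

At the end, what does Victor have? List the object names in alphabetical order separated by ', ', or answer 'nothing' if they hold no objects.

Tracking all object holders:
Start: map:Kevin, phone:Kevin
Event 1 (give phone: Kevin -> Victor). State: map:Kevin, phone:Victor
Event 2 (swap map<->phone: now map:Victor, phone:Kevin). State: map:Victor, phone:Kevin
Event 3 (swap phone<->map: now phone:Victor, map:Kevin). State: map:Kevin, phone:Victor
Event 4 (swap phone<->map: now phone:Kevin, map:Victor). State: map:Victor, phone:Kevin
Event 5 (give phone: Kevin -> Heidi). State: map:Victor, phone:Heidi
Event 6 (give map: Victor -> Kevin). State: map:Kevin, phone:Heidi
Event 7 (swap map<->phone: now map:Heidi, phone:Kevin). State: map:Heidi, phone:Kevin
Event 8 (swap phone<->map: now phone:Heidi, map:Kevin). State: map:Kevin, phone:Heidi
Event 9 (give phone: Heidi -> Victor). State: map:Kevin, phone:Victor

Final state: map:Kevin, phone:Victor
Victor holds: phone.

Answer: phone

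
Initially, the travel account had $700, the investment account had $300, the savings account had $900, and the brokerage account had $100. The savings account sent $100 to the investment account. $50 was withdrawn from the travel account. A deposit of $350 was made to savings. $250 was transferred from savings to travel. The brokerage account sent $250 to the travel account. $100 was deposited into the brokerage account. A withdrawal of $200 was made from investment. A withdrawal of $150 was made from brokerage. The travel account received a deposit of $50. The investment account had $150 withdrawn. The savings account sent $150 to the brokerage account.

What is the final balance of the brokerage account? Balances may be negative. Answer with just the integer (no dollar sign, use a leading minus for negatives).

Tracking account balances step by step:
Start: travel=700, investment=300, savings=900, brokerage=100
Event 1 (transfer 100 savings -> investment): savings: 900 - 100 = 800, investment: 300 + 100 = 400. Balances: travel=700, investment=400, savings=800, brokerage=100
Event 2 (withdraw 50 from travel): travel: 700 - 50 = 650. Balances: travel=650, investment=400, savings=800, brokerage=100
Event 3 (deposit 350 to savings): savings: 800 + 350 = 1150. Balances: travel=650, investment=400, savings=1150, brokerage=100
Event 4 (transfer 250 savings -> travel): savings: 1150 - 250 = 900, travel: 650 + 250 = 900. Balances: travel=900, investment=400, savings=900, brokerage=100
Event 5 (transfer 250 brokerage -> travel): brokerage: 100 - 250 = -150, travel: 900 + 250 = 1150. Balances: travel=1150, investment=400, savings=900, brokerage=-150
Event 6 (deposit 100 to brokerage): brokerage: -150 + 100 = -50. Balances: travel=1150, investment=400, savings=900, brokerage=-50
Event 7 (withdraw 200 from investment): investment: 400 - 200 = 200. Balances: travel=1150, investment=200, savings=900, brokerage=-50
Event 8 (withdraw 150 from brokerage): brokerage: -50 - 150 = -200. Balances: travel=1150, investment=200, savings=900, brokerage=-200
Event 9 (deposit 50 to travel): travel: 1150 + 50 = 1200. Balances: travel=1200, investment=200, savings=900, brokerage=-200
Event 10 (withdraw 150 from investment): investment: 200 - 150 = 50. Balances: travel=1200, investment=50, savings=900, brokerage=-200
Event 11 (transfer 150 savings -> brokerage): savings: 900 - 150 = 750, brokerage: -200 + 150 = -50. Balances: travel=1200, investment=50, savings=750, brokerage=-50

Final balance of brokerage: -50

Answer: -50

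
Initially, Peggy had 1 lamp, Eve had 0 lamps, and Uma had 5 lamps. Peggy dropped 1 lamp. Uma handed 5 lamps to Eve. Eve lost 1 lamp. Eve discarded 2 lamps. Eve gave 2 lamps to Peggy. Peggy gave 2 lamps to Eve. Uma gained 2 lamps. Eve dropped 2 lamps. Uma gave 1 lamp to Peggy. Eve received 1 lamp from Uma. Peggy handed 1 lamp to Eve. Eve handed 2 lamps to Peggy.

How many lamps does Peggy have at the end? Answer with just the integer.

Tracking counts step by step:
Start: Peggy=1, Eve=0, Uma=5
Event 1 (Peggy -1): Peggy: 1 -> 0. State: Peggy=0, Eve=0, Uma=5
Event 2 (Uma -> Eve, 5): Uma: 5 -> 0, Eve: 0 -> 5. State: Peggy=0, Eve=5, Uma=0
Event 3 (Eve -1): Eve: 5 -> 4. State: Peggy=0, Eve=4, Uma=0
Event 4 (Eve -2): Eve: 4 -> 2. State: Peggy=0, Eve=2, Uma=0
Event 5 (Eve -> Peggy, 2): Eve: 2 -> 0, Peggy: 0 -> 2. State: Peggy=2, Eve=0, Uma=0
Event 6 (Peggy -> Eve, 2): Peggy: 2 -> 0, Eve: 0 -> 2. State: Peggy=0, Eve=2, Uma=0
Event 7 (Uma +2): Uma: 0 -> 2. State: Peggy=0, Eve=2, Uma=2
Event 8 (Eve -2): Eve: 2 -> 0. State: Peggy=0, Eve=0, Uma=2
Event 9 (Uma -> Peggy, 1): Uma: 2 -> 1, Peggy: 0 -> 1. State: Peggy=1, Eve=0, Uma=1
Event 10 (Uma -> Eve, 1): Uma: 1 -> 0, Eve: 0 -> 1. State: Peggy=1, Eve=1, Uma=0
Event 11 (Peggy -> Eve, 1): Peggy: 1 -> 0, Eve: 1 -> 2. State: Peggy=0, Eve=2, Uma=0
Event 12 (Eve -> Peggy, 2): Eve: 2 -> 0, Peggy: 0 -> 2. State: Peggy=2, Eve=0, Uma=0

Peggy's final count: 2

Answer: 2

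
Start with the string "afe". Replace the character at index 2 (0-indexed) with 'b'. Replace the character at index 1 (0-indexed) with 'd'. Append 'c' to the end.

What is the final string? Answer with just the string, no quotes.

Applying each edit step by step:
Start: "afe"
Op 1 (replace idx 2: 'e' -> 'b'): "afe" -> "afb"
Op 2 (replace idx 1: 'f' -> 'd'): "afb" -> "adb"
Op 3 (append 'c'): "adb" -> "adbc"

Answer: adbc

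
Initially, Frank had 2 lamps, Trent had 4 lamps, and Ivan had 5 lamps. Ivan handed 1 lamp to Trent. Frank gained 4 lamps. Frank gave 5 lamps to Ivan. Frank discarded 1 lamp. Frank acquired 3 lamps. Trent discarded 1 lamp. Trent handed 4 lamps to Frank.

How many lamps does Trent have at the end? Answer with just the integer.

Answer: 0

Derivation:
Tracking counts step by step:
Start: Frank=2, Trent=4, Ivan=5
Event 1 (Ivan -> Trent, 1): Ivan: 5 -> 4, Trent: 4 -> 5. State: Frank=2, Trent=5, Ivan=4
Event 2 (Frank +4): Frank: 2 -> 6. State: Frank=6, Trent=5, Ivan=4
Event 3 (Frank -> Ivan, 5): Frank: 6 -> 1, Ivan: 4 -> 9. State: Frank=1, Trent=5, Ivan=9
Event 4 (Frank -1): Frank: 1 -> 0. State: Frank=0, Trent=5, Ivan=9
Event 5 (Frank +3): Frank: 0 -> 3. State: Frank=3, Trent=5, Ivan=9
Event 6 (Trent -1): Trent: 5 -> 4. State: Frank=3, Trent=4, Ivan=9
Event 7 (Trent -> Frank, 4): Trent: 4 -> 0, Frank: 3 -> 7. State: Frank=7, Trent=0, Ivan=9

Trent's final count: 0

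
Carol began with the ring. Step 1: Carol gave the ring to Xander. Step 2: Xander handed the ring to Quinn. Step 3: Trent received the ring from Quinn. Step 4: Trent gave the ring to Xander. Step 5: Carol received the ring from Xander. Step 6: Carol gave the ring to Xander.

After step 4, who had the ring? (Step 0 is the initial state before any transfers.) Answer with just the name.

Tracking the ring holder through step 4:
After step 0 (start): Carol
After step 1: Xander
After step 2: Quinn
After step 3: Trent
After step 4: Xander

At step 4, the holder is Xander.

Answer: Xander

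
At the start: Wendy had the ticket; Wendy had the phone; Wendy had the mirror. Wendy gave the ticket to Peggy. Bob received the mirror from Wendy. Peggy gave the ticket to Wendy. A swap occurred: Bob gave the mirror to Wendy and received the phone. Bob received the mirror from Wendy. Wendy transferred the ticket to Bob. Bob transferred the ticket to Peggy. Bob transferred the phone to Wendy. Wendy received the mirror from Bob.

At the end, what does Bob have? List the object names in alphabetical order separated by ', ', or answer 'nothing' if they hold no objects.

Tracking all object holders:
Start: ticket:Wendy, phone:Wendy, mirror:Wendy
Event 1 (give ticket: Wendy -> Peggy). State: ticket:Peggy, phone:Wendy, mirror:Wendy
Event 2 (give mirror: Wendy -> Bob). State: ticket:Peggy, phone:Wendy, mirror:Bob
Event 3 (give ticket: Peggy -> Wendy). State: ticket:Wendy, phone:Wendy, mirror:Bob
Event 4 (swap mirror<->phone: now mirror:Wendy, phone:Bob). State: ticket:Wendy, phone:Bob, mirror:Wendy
Event 5 (give mirror: Wendy -> Bob). State: ticket:Wendy, phone:Bob, mirror:Bob
Event 6 (give ticket: Wendy -> Bob). State: ticket:Bob, phone:Bob, mirror:Bob
Event 7 (give ticket: Bob -> Peggy). State: ticket:Peggy, phone:Bob, mirror:Bob
Event 8 (give phone: Bob -> Wendy). State: ticket:Peggy, phone:Wendy, mirror:Bob
Event 9 (give mirror: Bob -> Wendy). State: ticket:Peggy, phone:Wendy, mirror:Wendy

Final state: ticket:Peggy, phone:Wendy, mirror:Wendy
Bob holds: (nothing).

Answer: nothing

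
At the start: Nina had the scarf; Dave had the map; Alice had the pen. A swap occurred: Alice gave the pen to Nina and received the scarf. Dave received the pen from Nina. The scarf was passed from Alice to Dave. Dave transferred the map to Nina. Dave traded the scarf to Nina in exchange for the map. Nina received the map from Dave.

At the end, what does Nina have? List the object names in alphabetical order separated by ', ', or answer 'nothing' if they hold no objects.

Answer: map, scarf

Derivation:
Tracking all object holders:
Start: scarf:Nina, map:Dave, pen:Alice
Event 1 (swap pen<->scarf: now pen:Nina, scarf:Alice). State: scarf:Alice, map:Dave, pen:Nina
Event 2 (give pen: Nina -> Dave). State: scarf:Alice, map:Dave, pen:Dave
Event 3 (give scarf: Alice -> Dave). State: scarf:Dave, map:Dave, pen:Dave
Event 4 (give map: Dave -> Nina). State: scarf:Dave, map:Nina, pen:Dave
Event 5 (swap scarf<->map: now scarf:Nina, map:Dave). State: scarf:Nina, map:Dave, pen:Dave
Event 6 (give map: Dave -> Nina). State: scarf:Nina, map:Nina, pen:Dave

Final state: scarf:Nina, map:Nina, pen:Dave
Nina holds: map, scarf.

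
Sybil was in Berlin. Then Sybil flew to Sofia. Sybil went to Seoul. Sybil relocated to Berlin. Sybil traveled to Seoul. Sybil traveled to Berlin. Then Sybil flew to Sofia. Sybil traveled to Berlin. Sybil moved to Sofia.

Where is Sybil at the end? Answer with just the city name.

Tracking Sybil's location:
Start: Sybil is in Berlin.
After move 1: Berlin -> Sofia. Sybil is in Sofia.
After move 2: Sofia -> Seoul. Sybil is in Seoul.
After move 3: Seoul -> Berlin. Sybil is in Berlin.
After move 4: Berlin -> Seoul. Sybil is in Seoul.
After move 5: Seoul -> Berlin. Sybil is in Berlin.
After move 6: Berlin -> Sofia. Sybil is in Sofia.
After move 7: Sofia -> Berlin. Sybil is in Berlin.
After move 8: Berlin -> Sofia. Sybil is in Sofia.

Answer: Sofia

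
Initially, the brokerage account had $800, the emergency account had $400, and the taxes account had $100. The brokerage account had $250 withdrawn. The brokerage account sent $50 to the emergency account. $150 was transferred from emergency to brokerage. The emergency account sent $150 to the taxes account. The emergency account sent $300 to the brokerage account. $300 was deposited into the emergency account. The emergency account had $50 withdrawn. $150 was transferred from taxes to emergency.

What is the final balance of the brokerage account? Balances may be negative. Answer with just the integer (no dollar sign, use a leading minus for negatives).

Answer: 950

Derivation:
Tracking account balances step by step:
Start: brokerage=800, emergency=400, taxes=100
Event 1 (withdraw 250 from brokerage): brokerage: 800 - 250 = 550. Balances: brokerage=550, emergency=400, taxes=100
Event 2 (transfer 50 brokerage -> emergency): brokerage: 550 - 50 = 500, emergency: 400 + 50 = 450. Balances: brokerage=500, emergency=450, taxes=100
Event 3 (transfer 150 emergency -> brokerage): emergency: 450 - 150 = 300, brokerage: 500 + 150 = 650. Balances: brokerage=650, emergency=300, taxes=100
Event 4 (transfer 150 emergency -> taxes): emergency: 300 - 150 = 150, taxes: 100 + 150 = 250. Balances: brokerage=650, emergency=150, taxes=250
Event 5 (transfer 300 emergency -> brokerage): emergency: 150 - 300 = -150, brokerage: 650 + 300 = 950. Balances: brokerage=950, emergency=-150, taxes=250
Event 6 (deposit 300 to emergency): emergency: -150 + 300 = 150. Balances: brokerage=950, emergency=150, taxes=250
Event 7 (withdraw 50 from emergency): emergency: 150 - 50 = 100. Balances: brokerage=950, emergency=100, taxes=250
Event 8 (transfer 150 taxes -> emergency): taxes: 250 - 150 = 100, emergency: 100 + 150 = 250. Balances: brokerage=950, emergency=250, taxes=100

Final balance of brokerage: 950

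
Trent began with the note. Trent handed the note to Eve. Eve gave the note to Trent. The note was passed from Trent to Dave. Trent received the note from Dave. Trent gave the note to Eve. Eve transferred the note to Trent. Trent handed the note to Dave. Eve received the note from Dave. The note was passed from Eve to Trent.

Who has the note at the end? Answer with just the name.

Answer: Trent

Derivation:
Tracking the note through each event:
Start: Trent has the note.
After event 1: Eve has the note.
After event 2: Trent has the note.
After event 3: Dave has the note.
After event 4: Trent has the note.
After event 5: Eve has the note.
After event 6: Trent has the note.
After event 7: Dave has the note.
After event 8: Eve has the note.
After event 9: Trent has the note.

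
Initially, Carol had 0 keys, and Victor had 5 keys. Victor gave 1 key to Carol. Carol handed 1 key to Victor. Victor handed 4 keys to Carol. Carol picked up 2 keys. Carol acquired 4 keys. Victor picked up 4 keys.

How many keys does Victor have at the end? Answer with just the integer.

Answer: 5

Derivation:
Tracking counts step by step:
Start: Carol=0, Victor=5
Event 1 (Victor -> Carol, 1): Victor: 5 -> 4, Carol: 0 -> 1. State: Carol=1, Victor=4
Event 2 (Carol -> Victor, 1): Carol: 1 -> 0, Victor: 4 -> 5. State: Carol=0, Victor=5
Event 3 (Victor -> Carol, 4): Victor: 5 -> 1, Carol: 0 -> 4. State: Carol=4, Victor=1
Event 4 (Carol +2): Carol: 4 -> 6. State: Carol=6, Victor=1
Event 5 (Carol +4): Carol: 6 -> 10. State: Carol=10, Victor=1
Event 6 (Victor +4): Victor: 1 -> 5. State: Carol=10, Victor=5

Victor's final count: 5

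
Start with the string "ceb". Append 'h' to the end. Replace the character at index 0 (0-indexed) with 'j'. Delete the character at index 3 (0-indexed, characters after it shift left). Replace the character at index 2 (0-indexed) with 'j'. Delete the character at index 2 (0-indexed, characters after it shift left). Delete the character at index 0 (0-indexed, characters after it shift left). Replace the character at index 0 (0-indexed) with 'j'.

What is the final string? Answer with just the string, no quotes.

Answer: j

Derivation:
Applying each edit step by step:
Start: "ceb"
Op 1 (append 'h'): "ceb" -> "cebh"
Op 2 (replace idx 0: 'c' -> 'j'): "cebh" -> "jebh"
Op 3 (delete idx 3 = 'h'): "jebh" -> "jeb"
Op 4 (replace idx 2: 'b' -> 'j'): "jeb" -> "jej"
Op 5 (delete idx 2 = 'j'): "jej" -> "je"
Op 6 (delete idx 0 = 'j'): "je" -> "e"
Op 7 (replace idx 0: 'e' -> 'j'): "e" -> "j"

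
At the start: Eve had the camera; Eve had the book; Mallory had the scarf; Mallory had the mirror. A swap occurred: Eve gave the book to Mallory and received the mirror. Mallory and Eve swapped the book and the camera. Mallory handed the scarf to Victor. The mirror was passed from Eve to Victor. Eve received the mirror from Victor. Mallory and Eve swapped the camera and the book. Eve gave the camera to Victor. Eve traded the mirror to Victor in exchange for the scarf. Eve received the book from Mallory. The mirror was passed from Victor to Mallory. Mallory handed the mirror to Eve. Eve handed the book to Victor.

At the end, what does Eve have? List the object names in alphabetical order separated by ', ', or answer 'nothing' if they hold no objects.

Tracking all object holders:
Start: camera:Eve, book:Eve, scarf:Mallory, mirror:Mallory
Event 1 (swap book<->mirror: now book:Mallory, mirror:Eve). State: camera:Eve, book:Mallory, scarf:Mallory, mirror:Eve
Event 2 (swap book<->camera: now book:Eve, camera:Mallory). State: camera:Mallory, book:Eve, scarf:Mallory, mirror:Eve
Event 3 (give scarf: Mallory -> Victor). State: camera:Mallory, book:Eve, scarf:Victor, mirror:Eve
Event 4 (give mirror: Eve -> Victor). State: camera:Mallory, book:Eve, scarf:Victor, mirror:Victor
Event 5 (give mirror: Victor -> Eve). State: camera:Mallory, book:Eve, scarf:Victor, mirror:Eve
Event 6 (swap camera<->book: now camera:Eve, book:Mallory). State: camera:Eve, book:Mallory, scarf:Victor, mirror:Eve
Event 7 (give camera: Eve -> Victor). State: camera:Victor, book:Mallory, scarf:Victor, mirror:Eve
Event 8 (swap mirror<->scarf: now mirror:Victor, scarf:Eve). State: camera:Victor, book:Mallory, scarf:Eve, mirror:Victor
Event 9 (give book: Mallory -> Eve). State: camera:Victor, book:Eve, scarf:Eve, mirror:Victor
Event 10 (give mirror: Victor -> Mallory). State: camera:Victor, book:Eve, scarf:Eve, mirror:Mallory
Event 11 (give mirror: Mallory -> Eve). State: camera:Victor, book:Eve, scarf:Eve, mirror:Eve
Event 12 (give book: Eve -> Victor). State: camera:Victor, book:Victor, scarf:Eve, mirror:Eve

Final state: camera:Victor, book:Victor, scarf:Eve, mirror:Eve
Eve holds: mirror, scarf.

Answer: mirror, scarf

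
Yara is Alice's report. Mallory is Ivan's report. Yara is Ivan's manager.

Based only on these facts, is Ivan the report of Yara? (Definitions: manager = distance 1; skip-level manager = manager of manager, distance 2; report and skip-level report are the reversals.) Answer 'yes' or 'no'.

Answer: yes

Derivation:
Reconstructing the manager chain from the given facts:
  Alice -> Yara -> Ivan -> Mallory
(each arrow means 'manager of the next')
Positions in the chain (0 = top):
  position of Alice: 0
  position of Yara: 1
  position of Ivan: 2
  position of Mallory: 3

Ivan is at position 2, Yara is at position 1; signed distance (j - i) = -1.
'report' requires j - i = -1. Actual distance is -1, so the relation HOLDS.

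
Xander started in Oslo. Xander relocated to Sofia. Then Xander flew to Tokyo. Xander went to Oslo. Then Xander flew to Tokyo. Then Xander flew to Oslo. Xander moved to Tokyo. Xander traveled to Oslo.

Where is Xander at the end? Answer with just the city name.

Answer: Oslo

Derivation:
Tracking Xander's location:
Start: Xander is in Oslo.
After move 1: Oslo -> Sofia. Xander is in Sofia.
After move 2: Sofia -> Tokyo. Xander is in Tokyo.
After move 3: Tokyo -> Oslo. Xander is in Oslo.
After move 4: Oslo -> Tokyo. Xander is in Tokyo.
After move 5: Tokyo -> Oslo. Xander is in Oslo.
After move 6: Oslo -> Tokyo. Xander is in Tokyo.
After move 7: Tokyo -> Oslo. Xander is in Oslo.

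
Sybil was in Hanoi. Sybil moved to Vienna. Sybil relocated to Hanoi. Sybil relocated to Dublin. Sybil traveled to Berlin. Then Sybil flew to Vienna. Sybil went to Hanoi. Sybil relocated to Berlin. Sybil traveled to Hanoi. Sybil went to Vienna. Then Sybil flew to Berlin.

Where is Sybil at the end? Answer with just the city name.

Tracking Sybil's location:
Start: Sybil is in Hanoi.
After move 1: Hanoi -> Vienna. Sybil is in Vienna.
After move 2: Vienna -> Hanoi. Sybil is in Hanoi.
After move 3: Hanoi -> Dublin. Sybil is in Dublin.
After move 4: Dublin -> Berlin. Sybil is in Berlin.
After move 5: Berlin -> Vienna. Sybil is in Vienna.
After move 6: Vienna -> Hanoi. Sybil is in Hanoi.
After move 7: Hanoi -> Berlin. Sybil is in Berlin.
After move 8: Berlin -> Hanoi. Sybil is in Hanoi.
After move 9: Hanoi -> Vienna. Sybil is in Vienna.
After move 10: Vienna -> Berlin. Sybil is in Berlin.

Answer: Berlin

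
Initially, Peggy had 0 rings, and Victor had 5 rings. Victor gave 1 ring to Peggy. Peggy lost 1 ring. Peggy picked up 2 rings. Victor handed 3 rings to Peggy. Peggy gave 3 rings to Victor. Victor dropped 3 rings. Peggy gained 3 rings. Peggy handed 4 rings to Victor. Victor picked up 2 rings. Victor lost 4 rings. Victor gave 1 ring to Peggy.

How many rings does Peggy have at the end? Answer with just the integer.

Answer: 2

Derivation:
Tracking counts step by step:
Start: Peggy=0, Victor=5
Event 1 (Victor -> Peggy, 1): Victor: 5 -> 4, Peggy: 0 -> 1. State: Peggy=1, Victor=4
Event 2 (Peggy -1): Peggy: 1 -> 0. State: Peggy=0, Victor=4
Event 3 (Peggy +2): Peggy: 0 -> 2. State: Peggy=2, Victor=4
Event 4 (Victor -> Peggy, 3): Victor: 4 -> 1, Peggy: 2 -> 5. State: Peggy=5, Victor=1
Event 5 (Peggy -> Victor, 3): Peggy: 5 -> 2, Victor: 1 -> 4. State: Peggy=2, Victor=4
Event 6 (Victor -3): Victor: 4 -> 1. State: Peggy=2, Victor=1
Event 7 (Peggy +3): Peggy: 2 -> 5. State: Peggy=5, Victor=1
Event 8 (Peggy -> Victor, 4): Peggy: 5 -> 1, Victor: 1 -> 5. State: Peggy=1, Victor=5
Event 9 (Victor +2): Victor: 5 -> 7. State: Peggy=1, Victor=7
Event 10 (Victor -4): Victor: 7 -> 3. State: Peggy=1, Victor=3
Event 11 (Victor -> Peggy, 1): Victor: 3 -> 2, Peggy: 1 -> 2. State: Peggy=2, Victor=2

Peggy's final count: 2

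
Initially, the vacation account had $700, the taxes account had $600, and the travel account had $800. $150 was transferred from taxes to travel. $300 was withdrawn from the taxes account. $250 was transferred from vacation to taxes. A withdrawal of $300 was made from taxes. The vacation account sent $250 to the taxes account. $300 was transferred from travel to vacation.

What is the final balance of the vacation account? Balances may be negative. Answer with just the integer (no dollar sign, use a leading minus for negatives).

Answer: 500

Derivation:
Tracking account balances step by step:
Start: vacation=700, taxes=600, travel=800
Event 1 (transfer 150 taxes -> travel): taxes: 600 - 150 = 450, travel: 800 + 150 = 950. Balances: vacation=700, taxes=450, travel=950
Event 2 (withdraw 300 from taxes): taxes: 450 - 300 = 150. Balances: vacation=700, taxes=150, travel=950
Event 3 (transfer 250 vacation -> taxes): vacation: 700 - 250 = 450, taxes: 150 + 250 = 400. Balances: vacation=450, taxes=400, travel=950
Event 4 (withdraw 300 from taxes): taxes: 400 - 300 = 100. Balances: vacation=450, taxes=100, travel=950
Event 5 (transfer 250 vacation -> taxes): vacation: 450 - 250 = 200, taxes: 100 + 250 = 350. Balances: vacation=200, taxes=350, travel=950
Event 6 (transfer 300 travel -> vacation): travel: 950 - 300 = 650, vacation: 200 + 300 = 500. Balances: vacation=500, taxes=350, travel=650

Final balance of vacation: 500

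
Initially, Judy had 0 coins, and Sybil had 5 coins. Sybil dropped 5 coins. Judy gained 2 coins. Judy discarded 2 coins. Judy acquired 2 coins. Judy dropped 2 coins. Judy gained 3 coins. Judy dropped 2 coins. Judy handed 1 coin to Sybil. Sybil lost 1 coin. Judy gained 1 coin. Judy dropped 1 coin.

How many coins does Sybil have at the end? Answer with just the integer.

Tracking counts step by step:
Start: Judy=0, Sybil=5
Event 1 (Sybil -5): Sybil: 5 -> 0. State: Judy=0, Sybil=0
Event 2 (Judy +2): Judy: 0 -> 2. State: Judy=2, Sybil=0
Event 3 (Judy -2): Judy: 2 -> 0. State: Judy=0, Sybil=0
Event 4 (Judy +2): Judy: 0 -> 2. State: Judy=2, Sybil=0
Event 5 (Judy -2): Judy: 2 -> 0. State: Judy=0, Sybil=0
Event 6 (Judy +3): Judy: 0 -> 3. State: Judy=3, Sybil=0
Event 7 (Judy -2): Judy: 3 -> 1. State: Judy=1, Sybil=0
Event 8 (Judy -> Sybil, 1): Judy: 1 -> 0, Sybil: 0 -> 1. State: Judy=0, Sybil=1
Event 9 (Sybil -1): Sybil: 1 -> 0. State: Judy=0, Sybil=0
Event 10 (Judy +1): Judy: 0 -> 1. State: Judy=1, Sybil=0
Event 11 (Judy -1): Judy: 1 -> 0. State: Judy=0, Sybil=0

Sybil's final count: 0

Answer: 0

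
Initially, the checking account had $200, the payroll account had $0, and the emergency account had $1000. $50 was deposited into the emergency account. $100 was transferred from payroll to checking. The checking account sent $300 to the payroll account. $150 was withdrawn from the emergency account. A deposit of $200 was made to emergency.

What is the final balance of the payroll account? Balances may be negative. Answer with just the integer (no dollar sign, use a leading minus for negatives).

Tracking account balances step by step:
Start: checking=200, payroll=0, emergency=1000
Event 1 (deposit 50 to emergency): emergency: 1000 + 50 = 1050. Balances: checking=200, payroll=0, emergency=1050
Event 2 (transfer 100 payroll -> checking): payroll: 0 - 100 = -100, checking: 200 + 100 = 300. Balances: checking=300, payroll=-100, emergency=1050
Event 3 (transfer 300 checking -> payroll): checking: 300 - 300 = 0, payroll: -100 + 300 = 200. Balances: checking=0, payroll=200, emergency=1050
Event 4 (withdraw 150 from emergency): emergency: 1050 - 150 = 900. Balances: checking=0, payroll=200, emergency=900
Event 5 (deposit 200 to emergency): emergency: 900 + 200 = 1100. Balances: checking=0, payroll=200, emergency=1100

Final balance of payroll: 200

Answer: 200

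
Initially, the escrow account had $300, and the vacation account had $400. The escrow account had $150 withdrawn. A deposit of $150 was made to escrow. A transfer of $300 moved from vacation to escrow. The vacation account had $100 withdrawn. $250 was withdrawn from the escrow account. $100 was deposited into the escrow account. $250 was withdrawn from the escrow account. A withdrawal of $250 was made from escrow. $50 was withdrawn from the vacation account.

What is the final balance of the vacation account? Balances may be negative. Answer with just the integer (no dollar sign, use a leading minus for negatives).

Tracking account balances step by step:
Start: escrow=300, vacation=400
Event 1 (withdraw 150 from escrow): escrow: 300 - 150 = 150. Balances: escrow=150, vacation=400
Event 2 (deposit 150 to escrow): escrow: 150 + 150 = 300. Balances: escrow=300, vacation=400
Event 3 (transfer 300 vacation -> escrow): vacation: 400 - 300 = 100, escrow: 300 + 300 = 600. Balances: escrow=600, vacation=100
Event 4 (withdraw 100 from vacation): vacation: 100 - 100 = 0. Balances: escrow=600, vacation=0
Event 5 (withdraw 250 from escrow): escrow: 600 - 250 = 350. Balances: escrow=350, vacation=0
Event 6 (deposit 100 to escrow): escrow: 350 + 100 = 450. Balances: escrow=450, vacation=0
Event 7 (withdraw 250 from escrow): escrow: 450 - 250 = 200. Balances: escrow=200, vacation=0
Event 8 (withdraw 250 from escrow): escrow: 200 - 250 = -50. Balances: escrow=-50, vacation=0
Event 9 (withdraw 50 from vacation): vacation: 0 - 50 = -50. Balances: escrow=-50, vacation=-50

Final balance of vacation: -50

Answer: -50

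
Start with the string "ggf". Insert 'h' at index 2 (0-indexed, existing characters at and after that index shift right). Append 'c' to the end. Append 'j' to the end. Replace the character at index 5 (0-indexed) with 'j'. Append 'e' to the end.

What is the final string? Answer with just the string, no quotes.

Applying each edit step by step:
Start: "ggf"
Op 1 (insert 'h' at idx 2): "ggf" -> "gghf"
Op 2 (append 'c'): "gghf" -> "gghfc"
Op 3 (append 'j'): "gghfc" -> "gghfcj"
Op 4 (replace idx 5: 'j' -> 'j'): "gghfcj" -> "gghfcj"
Op 5 (append 'e'): "gghfcj" -> "gghfcje"

Answer: gghfcje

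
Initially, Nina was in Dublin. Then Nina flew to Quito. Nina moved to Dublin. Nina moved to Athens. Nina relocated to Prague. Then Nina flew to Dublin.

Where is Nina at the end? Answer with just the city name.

Tracking Nina's location:
Start: Nina is in Dublin.
After move 1: Dublin -> Quito. Nina is in Quito.
After move 2: Quito -> Dublin. Nina is in Dublin.
After move 3: Dublin -> Athens. Nina is in Athens.
After move 4: Athens -> Prague. Nina is in Prague.
After move 5: Prague -> Dublin. Nina is in Dublin.

Answer: Dublin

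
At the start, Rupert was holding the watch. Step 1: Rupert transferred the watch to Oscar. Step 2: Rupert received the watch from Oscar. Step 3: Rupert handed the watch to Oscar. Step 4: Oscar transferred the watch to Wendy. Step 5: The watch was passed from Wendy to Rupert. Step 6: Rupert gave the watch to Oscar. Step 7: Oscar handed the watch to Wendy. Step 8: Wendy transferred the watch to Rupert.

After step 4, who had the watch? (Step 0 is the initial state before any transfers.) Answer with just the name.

Answer: Wendy

Derivation:
Tracking the watch holder through step 4:
After step 0 (start): Rupert
After step 1: Oscar
After step 2: Rupert
After step 3: Oscar
After step 4: Wendy

At step 4, the holder is Wendy.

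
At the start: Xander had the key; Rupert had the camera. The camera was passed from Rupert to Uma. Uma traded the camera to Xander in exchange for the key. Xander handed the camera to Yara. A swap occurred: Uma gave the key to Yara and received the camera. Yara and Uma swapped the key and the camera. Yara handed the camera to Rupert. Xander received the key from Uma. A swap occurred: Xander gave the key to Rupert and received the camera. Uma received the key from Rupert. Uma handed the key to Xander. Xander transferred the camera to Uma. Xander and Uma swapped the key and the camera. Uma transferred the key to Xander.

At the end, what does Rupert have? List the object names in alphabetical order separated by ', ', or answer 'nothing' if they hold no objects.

Answer: nothing

Derivation:
Tracking all object holders:
Start: key:Xander, camera:Rupert
Event 1 (give camera: Rupert -> Uma). State: key:Xander, camera:Uma
Event 2 (swap camera<->key: now camera:Xander, key:Uma). State: key:Uma, camera:Xander
Event 3 (give camera: Xander -> Yara). State: key:Uma, camera:Yara
Event 4 (swap key<->camera: now key:Yara, camera:Uma). State: key:Yara, camera:Uma
Event 5 (swap key<->camera: now key:Uma, camera:Yara). State: key:Uma, camera:Yara
Event 6 (give camera: Yara -> Rupert). State: key:Uma, camera:Rupert
Event 7 (give key: Uma -> Xander). State: key:Xander, camera:Rupert
Event 8 (swap key<->camera: now key:Rupert, camera:Xander). State: key:Rupert, camera:Xander
Event 9 (give key: Rupert -> Uma). State: key:Uma, camera:Xander
Event 10 (give key: Uma -> Xander). State: key:Xander, camera:Xander
Event 11 (give camera: Xander -> Uma). State: key:Xander, camera:Uma
Event 12 (swap key<->camera: now key:Uma, camera:Xander). State: key:Uma, camera:Xander
Event 13 (give key: Uma -> Xander). State: key:Xander, camera:Xander

Final state: key:Xander, camera:Xander
Rupert holds: (nothing).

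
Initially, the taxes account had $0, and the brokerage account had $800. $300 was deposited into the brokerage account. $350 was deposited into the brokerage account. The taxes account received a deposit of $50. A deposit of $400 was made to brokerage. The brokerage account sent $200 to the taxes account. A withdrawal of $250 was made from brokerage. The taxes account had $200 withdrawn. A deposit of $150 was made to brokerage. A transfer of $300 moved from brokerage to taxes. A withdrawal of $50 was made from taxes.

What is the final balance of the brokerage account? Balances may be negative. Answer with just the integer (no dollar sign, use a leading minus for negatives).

Answer: 1250

Derivation:
Tracking account balances step by step:
Start: taxes=0, brokerage=800
Event 1 (deposit 300 to brokerage): brokerage: 800 + 300 = 1100. Balances: taxes=0, brokerage=1100
Event 2 (deposit 350 to brokerage): brokerage: 1100 + 350 = 1450. Balances: taxes=0, brokerage=1450
Event 3 (deposit 50 to taxes): taxes: 0 + 50 = 50. Balances: taxes=50, brokerage=1450
Event 4 (deposit 400 to brokerage): brokerage: 1450 + 400 = 1850. Balances: taxes=50, brokerage=1850
Event 5 (transfer 200 brokerage -> taxes): brokerage: 1850 - 200 = 1650, taxes: 50 + 200 = 250. Balances: taxes=250, brokerage=1650
Event 6 (withdraw 250 from brokerage): brokerage: 1650 - 250 = 1400. Balances: taxes=250, brokerage=1400
Event 7 (withdraw 200 from taxes): taxes: 250 - 200 = 50. Balances: taxes=50, brokerage=1400
Event 8 (deposit 150 to brokerage): brokerage: 1400 + 150 = 1550. Balances: taxes=50, brokerage=1550
Event 9 (transfer 300 brokerage -> taxes): brokerage: 1550 - 300 = 1250, taxes: 50 + 300 = 350. Balances: taxes=350, brokerage=1250
Event 10 (withdraw 50 from taxes): taxes: 350 - 50 = 300. Balances: taxes=300, brokerage=1250

Final balance of brokerage: 1250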